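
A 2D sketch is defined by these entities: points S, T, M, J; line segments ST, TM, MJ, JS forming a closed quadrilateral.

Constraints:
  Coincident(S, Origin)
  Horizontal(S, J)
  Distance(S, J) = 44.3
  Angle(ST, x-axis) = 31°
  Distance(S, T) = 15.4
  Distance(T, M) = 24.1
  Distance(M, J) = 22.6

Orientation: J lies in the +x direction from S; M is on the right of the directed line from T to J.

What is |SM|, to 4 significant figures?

28.61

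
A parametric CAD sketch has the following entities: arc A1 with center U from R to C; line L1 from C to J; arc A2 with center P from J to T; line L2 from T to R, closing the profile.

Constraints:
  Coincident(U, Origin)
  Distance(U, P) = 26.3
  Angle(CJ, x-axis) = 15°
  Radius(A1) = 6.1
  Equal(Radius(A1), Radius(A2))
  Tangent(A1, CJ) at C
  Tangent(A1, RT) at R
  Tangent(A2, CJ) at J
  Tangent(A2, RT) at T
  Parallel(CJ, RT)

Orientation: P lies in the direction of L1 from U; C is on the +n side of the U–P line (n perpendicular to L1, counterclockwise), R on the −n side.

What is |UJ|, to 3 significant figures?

27.0

Tangency of A1 to both parallel lines with radius 6.1 puts C and R at U ± 6.1·n: C = (-1.58, 5.89), R = (1.58, -5.89). Equal radii place J and T the same way about P: J = P + 6.1·n = (23.8, 12.7), T = P − 6.1·n = (27.0, 0.915). Then |UJ| = |J − U| = 27.0.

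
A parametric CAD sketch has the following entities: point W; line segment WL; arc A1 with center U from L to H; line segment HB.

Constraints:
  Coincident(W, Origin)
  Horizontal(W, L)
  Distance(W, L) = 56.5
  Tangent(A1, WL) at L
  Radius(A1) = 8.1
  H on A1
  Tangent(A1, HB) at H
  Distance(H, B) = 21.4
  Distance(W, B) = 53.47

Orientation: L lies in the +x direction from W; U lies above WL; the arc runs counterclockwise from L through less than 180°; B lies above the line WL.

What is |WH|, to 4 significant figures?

63.38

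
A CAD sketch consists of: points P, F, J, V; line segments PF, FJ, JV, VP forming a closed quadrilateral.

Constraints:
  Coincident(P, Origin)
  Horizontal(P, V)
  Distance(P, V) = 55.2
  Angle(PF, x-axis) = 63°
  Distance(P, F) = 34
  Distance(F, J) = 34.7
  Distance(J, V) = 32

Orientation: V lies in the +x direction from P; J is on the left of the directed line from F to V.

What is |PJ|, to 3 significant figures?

59.2

P is at the origin; P and V share the same y with |PV| = 55.2 and V in +x, so V = (55.2, 0). PF runs at 63.0° with |PF| = 34.0, so F = (15.4, 30.3). J is determined by |FJ| = 34.7 and |JV| = 32.0 together: it lies at the intersection of circle(F, 34.7) and circle(V, 32.0). With |FV| = 50.0, the foot of the radical line on FV is 26.8 from F and the perpendicular offset is √(34.7² − 26.8²) = 22.0. Taking the left-of-FV solution: J = (50.1, 31.6).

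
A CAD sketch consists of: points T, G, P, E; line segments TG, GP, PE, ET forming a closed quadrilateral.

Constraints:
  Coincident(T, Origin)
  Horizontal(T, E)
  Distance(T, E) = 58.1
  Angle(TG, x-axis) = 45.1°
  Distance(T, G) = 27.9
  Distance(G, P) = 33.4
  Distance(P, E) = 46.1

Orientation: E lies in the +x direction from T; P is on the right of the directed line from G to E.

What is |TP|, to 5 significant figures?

19.130

Checks: |GP| = 33.40 ✓; |PE| = 46.10 ✓.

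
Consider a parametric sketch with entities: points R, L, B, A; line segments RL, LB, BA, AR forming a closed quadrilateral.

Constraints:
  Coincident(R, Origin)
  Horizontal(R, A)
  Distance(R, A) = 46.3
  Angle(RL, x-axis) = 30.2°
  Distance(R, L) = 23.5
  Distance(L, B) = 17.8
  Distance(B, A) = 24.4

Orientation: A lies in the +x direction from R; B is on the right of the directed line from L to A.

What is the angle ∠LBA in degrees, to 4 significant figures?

83.59°

Checks: |LB| = 17.80 ✓; |BA| = 24.40 ✓.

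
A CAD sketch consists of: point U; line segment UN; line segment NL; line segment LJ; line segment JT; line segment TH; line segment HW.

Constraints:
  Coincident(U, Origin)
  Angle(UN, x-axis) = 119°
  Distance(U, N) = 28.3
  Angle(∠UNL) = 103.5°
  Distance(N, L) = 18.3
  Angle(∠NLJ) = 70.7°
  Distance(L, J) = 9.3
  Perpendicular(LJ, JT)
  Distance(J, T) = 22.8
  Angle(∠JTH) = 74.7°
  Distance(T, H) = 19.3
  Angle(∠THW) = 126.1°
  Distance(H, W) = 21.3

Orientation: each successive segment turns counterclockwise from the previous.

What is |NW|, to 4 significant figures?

30.08

∠JTH = 74.7° gives TH at 140.1° from the x-axis; with |TH| = 19.3, H = (-22.13, 37.62). ∠THW = 126.1° gives HW at -166.0° from the x-axis; with |HW| = 21.3, W = (-42.80, 32.46). Then |NW| = |W − N| = 30.08.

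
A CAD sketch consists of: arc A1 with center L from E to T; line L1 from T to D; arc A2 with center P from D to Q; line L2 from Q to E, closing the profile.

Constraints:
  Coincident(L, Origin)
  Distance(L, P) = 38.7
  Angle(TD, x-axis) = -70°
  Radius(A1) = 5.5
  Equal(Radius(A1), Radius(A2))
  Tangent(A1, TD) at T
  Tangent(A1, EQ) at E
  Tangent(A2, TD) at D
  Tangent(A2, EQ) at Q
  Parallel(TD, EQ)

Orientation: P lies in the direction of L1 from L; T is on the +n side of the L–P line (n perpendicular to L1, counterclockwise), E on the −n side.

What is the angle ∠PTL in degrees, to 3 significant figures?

81.9°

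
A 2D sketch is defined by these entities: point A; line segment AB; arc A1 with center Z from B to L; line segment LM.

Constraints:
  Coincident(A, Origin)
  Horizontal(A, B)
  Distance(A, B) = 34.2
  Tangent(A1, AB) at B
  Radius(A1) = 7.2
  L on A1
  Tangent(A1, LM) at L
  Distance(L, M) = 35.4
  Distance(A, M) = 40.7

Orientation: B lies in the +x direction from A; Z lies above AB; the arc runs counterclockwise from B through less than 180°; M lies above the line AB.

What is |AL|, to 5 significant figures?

41.252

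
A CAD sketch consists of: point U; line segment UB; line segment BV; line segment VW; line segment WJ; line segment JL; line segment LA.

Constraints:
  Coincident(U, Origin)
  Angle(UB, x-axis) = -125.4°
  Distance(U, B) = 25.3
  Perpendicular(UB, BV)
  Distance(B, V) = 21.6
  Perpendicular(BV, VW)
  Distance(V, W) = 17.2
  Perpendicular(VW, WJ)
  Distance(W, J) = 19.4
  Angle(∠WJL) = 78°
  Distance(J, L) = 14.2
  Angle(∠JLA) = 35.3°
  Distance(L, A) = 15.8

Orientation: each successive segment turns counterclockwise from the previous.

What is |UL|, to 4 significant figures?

22.59

U is at the origin; UB runs at -125.4° with length 25.3, so B = (-14.66, -20.62). UB is perpendicular to BV, so BV runs at -35.40°; with |BV| = 21.6, V = (2.951, -33.14). BV is perpendicular to VW, so VW runs at 54.60°; with |VW| = 17.2, W = (12.91, -19.12). The perpendicularity gives WJ at right angles to VW, so WJ runs at 144.6°; with |WJ| = 19.4, J = (-2.899, -7.877). ∠WJL = 78.0° gives JL at -113.4° from the x-axis; with |JL| = 14.2, L = (-8.538, -20.91). Then |UL| = |L − U| = 22.59.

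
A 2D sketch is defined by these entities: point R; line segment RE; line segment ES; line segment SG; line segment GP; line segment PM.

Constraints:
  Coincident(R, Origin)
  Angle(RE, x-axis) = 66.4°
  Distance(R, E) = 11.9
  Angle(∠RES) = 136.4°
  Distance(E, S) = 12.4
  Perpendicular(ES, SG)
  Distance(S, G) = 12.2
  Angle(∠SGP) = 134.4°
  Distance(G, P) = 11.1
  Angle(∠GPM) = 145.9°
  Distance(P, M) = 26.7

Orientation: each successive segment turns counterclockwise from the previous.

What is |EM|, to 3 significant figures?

33.0

R is at the origin; RE runs at 66.4° with length 11.9, so E = (4.76, 10.9). ∠RES = 136.4° gives ES at 110° from the x-axis; with |ES| = 12.4, S = (0.523, 22.6). ES is perpendicular to SG, so SG runs at -160°; with |SG| = 12.2, G = (-10.9, 18.4). ∠SGP = 134.4° gives GP at -114° from the x-axis; with |GP| = 11.1, P = (-15.5, 8.28). ∠GPM = 145.9° gives PM at -80.3° from the x-axis; with |PM| = 26.7, M = (-11.0, -18.0). Then |EM| = |M − E| = 33.0.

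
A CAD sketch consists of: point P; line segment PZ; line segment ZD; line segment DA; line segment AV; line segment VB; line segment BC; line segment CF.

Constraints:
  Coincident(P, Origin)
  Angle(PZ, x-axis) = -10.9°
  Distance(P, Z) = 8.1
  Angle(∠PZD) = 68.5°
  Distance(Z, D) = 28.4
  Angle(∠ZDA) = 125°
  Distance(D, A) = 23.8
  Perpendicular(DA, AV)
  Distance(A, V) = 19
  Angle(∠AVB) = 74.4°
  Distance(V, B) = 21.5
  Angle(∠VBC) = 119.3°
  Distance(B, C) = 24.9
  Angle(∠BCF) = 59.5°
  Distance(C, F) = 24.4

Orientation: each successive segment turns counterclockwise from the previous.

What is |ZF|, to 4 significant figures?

45.79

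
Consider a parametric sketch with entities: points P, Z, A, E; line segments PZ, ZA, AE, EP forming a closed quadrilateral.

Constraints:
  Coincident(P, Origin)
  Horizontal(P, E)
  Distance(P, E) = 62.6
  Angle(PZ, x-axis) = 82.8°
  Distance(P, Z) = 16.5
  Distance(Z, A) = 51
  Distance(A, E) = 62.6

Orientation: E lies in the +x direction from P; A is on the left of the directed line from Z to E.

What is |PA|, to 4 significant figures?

65.57

Checks: PZ at 82.80° ✓; |ZA| = 51.00 ✓; |AE| = 62.60 ✓.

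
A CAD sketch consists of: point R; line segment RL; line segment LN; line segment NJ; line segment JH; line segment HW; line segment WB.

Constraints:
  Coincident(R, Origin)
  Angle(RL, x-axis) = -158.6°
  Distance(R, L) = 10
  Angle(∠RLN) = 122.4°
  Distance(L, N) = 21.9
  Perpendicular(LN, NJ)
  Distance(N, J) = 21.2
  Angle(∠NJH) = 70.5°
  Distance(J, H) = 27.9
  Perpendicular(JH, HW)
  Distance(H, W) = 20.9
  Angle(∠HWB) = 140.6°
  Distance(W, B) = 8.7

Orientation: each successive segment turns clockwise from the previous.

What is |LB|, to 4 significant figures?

15.88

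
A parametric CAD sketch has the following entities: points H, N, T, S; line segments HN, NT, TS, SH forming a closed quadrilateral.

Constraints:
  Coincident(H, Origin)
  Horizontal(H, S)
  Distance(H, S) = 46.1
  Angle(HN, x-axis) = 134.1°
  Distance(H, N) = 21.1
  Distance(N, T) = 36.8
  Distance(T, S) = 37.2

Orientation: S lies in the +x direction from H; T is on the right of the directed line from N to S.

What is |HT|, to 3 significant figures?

15.7

Checks: |NT| = 36.80 ✓; |TS| = 37.20 ✓.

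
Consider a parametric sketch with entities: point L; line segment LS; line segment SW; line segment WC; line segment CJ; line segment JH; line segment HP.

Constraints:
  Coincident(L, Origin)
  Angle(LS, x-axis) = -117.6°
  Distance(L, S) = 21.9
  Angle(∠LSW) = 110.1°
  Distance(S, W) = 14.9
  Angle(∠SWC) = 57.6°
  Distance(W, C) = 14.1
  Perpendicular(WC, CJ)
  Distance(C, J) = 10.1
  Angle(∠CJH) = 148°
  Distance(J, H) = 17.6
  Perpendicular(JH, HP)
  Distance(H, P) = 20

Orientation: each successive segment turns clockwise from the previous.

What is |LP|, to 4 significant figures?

42.08

L is at the origin; LS runs at -117.6° with length 21.9, so S = (-10.15, -19.41). ∠LSW = 110.1° gives SW at 172.5° from the x-axis; with |SW| = 14.9, W = (-24.92, -17.46). ∠SWC = 57.6° gives WC at 50.10° from the x-axis; with |WC| = 14.1, C = (-15.87, -6.646). The perpendicularity gives CJ at right angles to WC, so CJ runs at -39.90°; with |CJ| = 10.1, J = (-8.126, -13.12). ∠CJH = 148.0° gives JH at -71.90° from the x-axis; with |JH| = 17.6, H = (-2.658, -29.85). The perpendicularity gives HP at right angles to JH, so HP runs at -161.9°; with |HP| = 20.0, P = (-21.67, -36.07). Then |LP| = |P − L| = 42.08.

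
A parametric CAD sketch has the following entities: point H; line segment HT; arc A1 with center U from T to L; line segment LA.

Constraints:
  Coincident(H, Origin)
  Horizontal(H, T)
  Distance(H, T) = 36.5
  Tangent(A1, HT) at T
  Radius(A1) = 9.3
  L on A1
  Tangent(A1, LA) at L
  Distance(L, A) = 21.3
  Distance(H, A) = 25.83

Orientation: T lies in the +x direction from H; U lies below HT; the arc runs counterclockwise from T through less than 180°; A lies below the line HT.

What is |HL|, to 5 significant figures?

29.411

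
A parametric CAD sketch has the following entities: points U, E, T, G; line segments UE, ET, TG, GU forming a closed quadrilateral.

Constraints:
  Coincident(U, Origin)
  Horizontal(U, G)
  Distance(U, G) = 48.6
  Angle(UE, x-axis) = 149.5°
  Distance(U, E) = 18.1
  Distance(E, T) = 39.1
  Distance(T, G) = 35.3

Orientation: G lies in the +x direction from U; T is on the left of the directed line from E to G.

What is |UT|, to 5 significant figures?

30.798

U is at the origin; UG is horizontal with |UG| = 48.6 and G in +x, so G = (48.6, 0). UE runs at 149.5° with |UE| = 18.1, so E = (-15.595, 9.1864). T is determined by |ET| = 39.1 and |TG| = 35.3 together: it lies at the intersection of circle(E, 39.1) and circle(G, 35.3). With |EG| = 64.849, the foot of the radical line on EG is 34.605 from E and the perpendicular offset is √(39.1² − 34.605²) = 18.203. Taking the left-of-EG solution: T = (21.239, 22.303).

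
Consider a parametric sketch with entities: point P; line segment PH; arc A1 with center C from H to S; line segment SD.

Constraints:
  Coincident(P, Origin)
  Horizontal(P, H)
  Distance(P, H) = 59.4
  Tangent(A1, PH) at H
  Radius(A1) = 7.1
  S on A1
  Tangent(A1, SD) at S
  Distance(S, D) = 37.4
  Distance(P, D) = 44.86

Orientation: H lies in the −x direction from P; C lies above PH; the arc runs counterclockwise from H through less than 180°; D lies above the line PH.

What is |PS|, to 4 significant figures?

53.84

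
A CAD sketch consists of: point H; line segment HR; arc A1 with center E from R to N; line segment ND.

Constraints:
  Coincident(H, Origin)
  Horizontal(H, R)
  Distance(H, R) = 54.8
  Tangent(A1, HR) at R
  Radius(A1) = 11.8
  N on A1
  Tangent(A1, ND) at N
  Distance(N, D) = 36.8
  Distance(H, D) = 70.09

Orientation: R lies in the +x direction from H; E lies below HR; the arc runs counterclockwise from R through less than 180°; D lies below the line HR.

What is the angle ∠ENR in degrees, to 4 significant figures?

40.35°

Checks: |HR| = 54.80 ✓; |EN| = 11.80 ✓; ∠(EN, ND) = 90.00° ✓; |ND| = 36.80 ✓; |HD| = 70.09 ✓.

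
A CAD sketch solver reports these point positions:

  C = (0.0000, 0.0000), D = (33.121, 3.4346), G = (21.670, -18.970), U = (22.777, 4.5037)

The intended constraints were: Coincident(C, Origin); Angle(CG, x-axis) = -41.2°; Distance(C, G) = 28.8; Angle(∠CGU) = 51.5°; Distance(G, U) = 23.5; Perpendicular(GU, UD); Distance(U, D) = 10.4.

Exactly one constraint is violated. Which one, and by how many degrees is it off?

Perpendicular(GU, UD) — off by 3.20°.

C = (0.00, 0.00) ✓; CG at -41.20° ✓; |CG| = 28.80 ✓; ∠CGU = 51.50° ✓; |GU| = 23.50 ✓; ∠(GU, UD) = 93.20° ✗; |UD| = 10.40 ✓.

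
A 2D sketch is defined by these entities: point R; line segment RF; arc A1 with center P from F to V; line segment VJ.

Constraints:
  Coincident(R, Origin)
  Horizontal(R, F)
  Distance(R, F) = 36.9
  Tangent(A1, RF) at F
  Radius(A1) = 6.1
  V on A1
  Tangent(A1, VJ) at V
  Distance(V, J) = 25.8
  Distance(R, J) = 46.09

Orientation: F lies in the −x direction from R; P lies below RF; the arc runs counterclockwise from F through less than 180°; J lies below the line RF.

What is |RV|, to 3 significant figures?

43.4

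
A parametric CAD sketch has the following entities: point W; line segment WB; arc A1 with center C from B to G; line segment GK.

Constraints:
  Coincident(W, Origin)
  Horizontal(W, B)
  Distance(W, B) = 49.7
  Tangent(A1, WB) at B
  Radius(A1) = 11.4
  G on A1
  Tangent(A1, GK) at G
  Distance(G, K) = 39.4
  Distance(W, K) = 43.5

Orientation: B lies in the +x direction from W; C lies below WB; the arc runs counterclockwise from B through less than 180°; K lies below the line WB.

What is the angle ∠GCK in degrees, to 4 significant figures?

73.86°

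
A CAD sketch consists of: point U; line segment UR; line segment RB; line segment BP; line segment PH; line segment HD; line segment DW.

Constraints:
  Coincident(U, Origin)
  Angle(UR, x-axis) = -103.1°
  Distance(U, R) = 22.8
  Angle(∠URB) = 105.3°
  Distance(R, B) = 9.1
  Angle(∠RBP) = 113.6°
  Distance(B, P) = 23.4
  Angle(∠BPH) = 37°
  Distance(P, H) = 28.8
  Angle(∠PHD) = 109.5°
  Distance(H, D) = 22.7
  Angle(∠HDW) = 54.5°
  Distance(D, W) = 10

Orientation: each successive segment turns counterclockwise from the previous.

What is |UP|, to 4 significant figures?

24.49

U is at the origin; UR runs at -103.1° with length 22.8, so R = (-5.168, -22.21). ∠URB = 105.3° gives RB at -28.40° from the x-axis; with |RB| = 9.1, B = (2.837, -26.53). ∠RBP = 113.6° gives BP at 38.00° from the x-axis; with |BP| = 23.4, P = (21.28, -12.13). Then |UP| = |P − U| = 24.49.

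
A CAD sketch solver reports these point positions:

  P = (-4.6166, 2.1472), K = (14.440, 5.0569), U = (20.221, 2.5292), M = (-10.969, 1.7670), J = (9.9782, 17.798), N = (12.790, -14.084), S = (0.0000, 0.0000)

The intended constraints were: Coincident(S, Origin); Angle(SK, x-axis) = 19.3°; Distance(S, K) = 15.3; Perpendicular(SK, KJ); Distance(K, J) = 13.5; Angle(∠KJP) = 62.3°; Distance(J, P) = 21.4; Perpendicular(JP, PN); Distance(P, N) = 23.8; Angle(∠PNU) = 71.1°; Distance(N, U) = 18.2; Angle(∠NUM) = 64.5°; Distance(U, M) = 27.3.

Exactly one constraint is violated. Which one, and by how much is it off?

Distance(U, M) = 27.3 — off by 3.90.

S = (0.00, 0.00) ✓; SK at 19.30° ✓; |SK| = 15.30 ✓; ∠(SK, KJ) = 90.00° ✓; |KJ| = 13.50 ✓; ∠KJP = 62.30° ✓; |JP| = 21.40 ✓; ∠(JP, PN) = 90.00° ✓; |PN| = 23.80 ✓; ∠PNU = 71.10° ✓; |NU| = 18.20 ✓; ∠NUM = 64.50° ✓; |UM| = 31.20 ✗.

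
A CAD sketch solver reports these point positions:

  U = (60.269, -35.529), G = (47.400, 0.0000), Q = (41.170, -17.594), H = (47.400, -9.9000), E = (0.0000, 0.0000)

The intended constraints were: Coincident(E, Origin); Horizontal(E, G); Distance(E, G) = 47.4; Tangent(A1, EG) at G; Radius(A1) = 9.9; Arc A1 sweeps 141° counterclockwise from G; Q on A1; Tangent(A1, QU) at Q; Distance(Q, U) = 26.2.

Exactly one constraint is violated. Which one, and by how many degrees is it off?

Tangent(A1, QU) at Q — off by 4.20°.

E = (0.00, 0.00) ✓; E.y = 0.00, G.y = 0.00 ✓; |EG| = 47.40 ✓; ∠(HG, GE) = 90.00° ✓; |HG| = 9.900 ✓; bearing(H→Q) − bearing(H→G) = 141.0° ✓; |HQ| = 9.900 ✓; ∠(HQ, QU) = 94.20° ✗; |QU| = 26.20 ✓.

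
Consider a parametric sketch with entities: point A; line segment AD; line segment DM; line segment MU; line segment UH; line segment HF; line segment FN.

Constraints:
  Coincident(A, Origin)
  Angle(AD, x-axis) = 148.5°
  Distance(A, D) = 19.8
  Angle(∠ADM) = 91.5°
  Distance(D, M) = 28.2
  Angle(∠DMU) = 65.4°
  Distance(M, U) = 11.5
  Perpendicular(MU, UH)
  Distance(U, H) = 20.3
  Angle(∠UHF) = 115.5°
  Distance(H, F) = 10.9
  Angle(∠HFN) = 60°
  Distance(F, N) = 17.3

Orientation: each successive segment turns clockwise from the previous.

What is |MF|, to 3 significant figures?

25.0

A is at the origin; AD runs at 148.5° with length 19.8, so D = (-16.9, 10.3). ∠ADM = 91.5° gives DM at 60.0° from the x-axis; with |DM| = 28.2, M = (-2.78, 34.8). ∠DMU = 65.4° gives MU at -54.6° from the x-axis; with |MU| = 11.5, U = (3.88, 25.4). The perpendicularity gives UH at right angles to MU, so UH runs at -145°; with |UH| = 20.3, H = (-12.7, 13.6). ∠UHF = 115.5° gives HF at 151° from the x-axis; with |HF| = 10.9, F = (-22.2, 18.9). Then |MF| = |F − M| = 25.0.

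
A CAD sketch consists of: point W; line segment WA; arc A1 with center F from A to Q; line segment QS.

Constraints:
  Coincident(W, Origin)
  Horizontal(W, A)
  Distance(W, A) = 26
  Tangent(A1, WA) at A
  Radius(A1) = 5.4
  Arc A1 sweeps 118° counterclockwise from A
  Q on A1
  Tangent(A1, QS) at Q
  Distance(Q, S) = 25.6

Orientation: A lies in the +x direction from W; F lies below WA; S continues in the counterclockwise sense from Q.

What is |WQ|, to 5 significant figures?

22.666

W is at the origin; WA is horizontal with |WA| = 26.0 and A on the +x side, so A = (26.000, 0.0000). A1 meets WA tangentially, so FA is at right angles to WA, so F = A + (0, -5.4) = (26.000, -5.4000). On A1, A sits at bearing 90° from F; a 118° counterclockwise sweep puts Q at bearing 208°, so Q = F + 5.4·(cos 208°, sin 208°) = (21.232, -7.9351). Then |WQ| = |Q − W| = 22.666.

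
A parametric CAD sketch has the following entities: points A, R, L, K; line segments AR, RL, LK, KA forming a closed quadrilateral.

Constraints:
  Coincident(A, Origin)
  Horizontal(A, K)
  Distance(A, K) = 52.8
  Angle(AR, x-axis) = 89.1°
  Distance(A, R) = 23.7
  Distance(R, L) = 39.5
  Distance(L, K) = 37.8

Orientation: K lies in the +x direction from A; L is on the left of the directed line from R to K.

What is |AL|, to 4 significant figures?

51.77

Checks: |RL| = 39.50 ✓; |LK| = 37.80 ✓.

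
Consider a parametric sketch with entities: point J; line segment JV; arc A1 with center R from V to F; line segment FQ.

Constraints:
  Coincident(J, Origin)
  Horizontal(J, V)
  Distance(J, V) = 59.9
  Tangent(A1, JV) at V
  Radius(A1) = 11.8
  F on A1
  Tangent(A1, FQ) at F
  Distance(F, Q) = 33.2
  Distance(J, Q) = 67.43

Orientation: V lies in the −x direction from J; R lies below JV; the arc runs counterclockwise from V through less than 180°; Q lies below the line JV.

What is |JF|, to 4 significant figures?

71.90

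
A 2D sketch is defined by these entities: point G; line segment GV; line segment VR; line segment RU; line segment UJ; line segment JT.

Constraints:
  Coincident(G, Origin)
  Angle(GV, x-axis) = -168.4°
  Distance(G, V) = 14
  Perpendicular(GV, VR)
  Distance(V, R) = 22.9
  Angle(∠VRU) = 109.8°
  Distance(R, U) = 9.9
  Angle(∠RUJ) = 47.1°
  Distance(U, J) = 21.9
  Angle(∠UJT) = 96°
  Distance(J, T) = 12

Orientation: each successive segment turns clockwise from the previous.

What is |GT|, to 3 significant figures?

26.6

∠RUJ = 47.1° gives UJ at -101° from the x-axis; with |UJ| = 21.9, J = (-14.2, 3.31). ∠UJT = 96.0° gives JT at 174° from the x-axis; with |JT| = 12.0, T = (-26.2, 4.46). Then |GT| = |T − G| = 26.6.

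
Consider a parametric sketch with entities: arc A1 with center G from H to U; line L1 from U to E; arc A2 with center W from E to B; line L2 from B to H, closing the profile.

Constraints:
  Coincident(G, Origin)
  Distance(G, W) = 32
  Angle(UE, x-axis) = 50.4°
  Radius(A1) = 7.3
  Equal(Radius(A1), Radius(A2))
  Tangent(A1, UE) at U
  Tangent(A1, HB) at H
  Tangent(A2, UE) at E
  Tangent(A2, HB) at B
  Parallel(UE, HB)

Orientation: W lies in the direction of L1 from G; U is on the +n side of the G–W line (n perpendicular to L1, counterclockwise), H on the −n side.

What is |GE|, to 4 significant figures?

32.82

The slot axis is L1's direction at 50.4°, so u = (cos 50.4°, sin 50.4°) = (0.6374, 0.7705) and n = (−sin 50.4°, cos 50.4°) = (-0.7705, 0.6374). G is at the origin and W lies 32.0 along u from G, so W = 32.0·u = (20.40, 24.66). Tangency of A1 to both parallel lines with radius 7.3 puts U and H at G ± 7.3·n: U = (-5.625, 4.653), H = (5.625, -4.653). Equal radii place E and B the same way about W: E = W + 7.3·n = (14.77, 29.31), B = W − 7.3·n = (26.02, 20.00). Then |GE| = |E − G| = 32.82.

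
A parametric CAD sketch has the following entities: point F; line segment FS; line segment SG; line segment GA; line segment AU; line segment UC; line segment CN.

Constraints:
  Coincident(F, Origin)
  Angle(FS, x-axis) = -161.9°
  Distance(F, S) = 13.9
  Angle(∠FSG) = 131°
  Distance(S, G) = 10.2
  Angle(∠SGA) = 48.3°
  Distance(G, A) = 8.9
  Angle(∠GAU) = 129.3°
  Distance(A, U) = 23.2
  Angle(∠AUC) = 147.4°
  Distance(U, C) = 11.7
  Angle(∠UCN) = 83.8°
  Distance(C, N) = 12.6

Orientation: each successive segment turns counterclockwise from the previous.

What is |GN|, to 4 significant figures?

32.15

∠AUC = 147.4° gives UC at 102.1° from the x-axis; with |UC| = 11.7, C = (-3.084, 22.32). ∠UCN = 83.8° gives CN at -161.7° from the x-axis; with |CN| = 12.6, N = (-15.05, 18.37). Then |GN| = |N − G| = 32.15.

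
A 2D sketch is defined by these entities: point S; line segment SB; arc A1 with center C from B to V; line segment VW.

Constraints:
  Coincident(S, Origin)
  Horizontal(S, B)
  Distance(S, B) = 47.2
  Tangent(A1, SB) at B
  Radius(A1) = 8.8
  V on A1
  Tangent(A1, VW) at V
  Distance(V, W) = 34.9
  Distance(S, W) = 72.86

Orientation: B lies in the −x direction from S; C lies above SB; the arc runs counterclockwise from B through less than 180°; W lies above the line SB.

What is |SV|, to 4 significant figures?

42.10

S is at the origin; SB is horizontal with |SB| = 47.2 and B on the −x side, so B = (-47.20, 0.000). A1 meets SB tangentially, so CB is at right angles to SB, so C = B + (0, 8.8) = (-47.20, 8.800). Since CV ⟂ VW (tangency), |CW| = √(8.8² + 34.9²) = 35.99 regardless of where V sits on A1. So W lies on both circle(S, 72.86) and circle(C, 35.99); the above-SB intersection is W = (-58.95, 42.82). V is the foot of the tangent from W: V = (-39.84, 13.62).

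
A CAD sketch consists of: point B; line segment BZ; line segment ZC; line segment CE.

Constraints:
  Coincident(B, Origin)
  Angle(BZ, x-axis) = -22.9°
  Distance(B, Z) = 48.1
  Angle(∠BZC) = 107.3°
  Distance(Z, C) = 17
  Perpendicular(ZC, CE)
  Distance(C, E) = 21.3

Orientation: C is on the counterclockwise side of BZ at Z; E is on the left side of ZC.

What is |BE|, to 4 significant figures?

39.83

B is at the origin; BZ runs at -22.9° with length 48.1, so Z = 48.1·(cos -22.9°, sin -22.9°) = (44.31, -18.72). ∠BZC = 107.3°, so ZC runs at -22.9° + (180° − 107.3°) = 49.80° from the x-axis; with |ZC| = 17.0, C = Z + 17.0·(cos 49.80°, sin 49.80°) = (55.28, -5.732). ZC is perpendicular to CE; with |CE| = 21.3 on the left of ZC, E = C + 21.3·(-0.7638, 0.6455) = (39.01, 8.016). Then |BE| = |E − B| = 39.83.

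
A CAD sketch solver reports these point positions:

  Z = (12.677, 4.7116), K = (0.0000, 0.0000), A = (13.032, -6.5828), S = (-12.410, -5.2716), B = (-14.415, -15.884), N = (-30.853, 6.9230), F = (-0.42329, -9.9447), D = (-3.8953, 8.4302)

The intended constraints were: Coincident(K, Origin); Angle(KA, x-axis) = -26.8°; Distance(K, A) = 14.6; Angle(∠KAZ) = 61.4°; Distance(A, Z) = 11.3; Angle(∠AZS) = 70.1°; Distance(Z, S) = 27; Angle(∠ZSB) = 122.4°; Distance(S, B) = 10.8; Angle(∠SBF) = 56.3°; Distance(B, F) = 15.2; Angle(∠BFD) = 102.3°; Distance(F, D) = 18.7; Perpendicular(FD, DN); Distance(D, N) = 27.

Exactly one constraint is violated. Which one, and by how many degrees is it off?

Perpendicular(FD, DN) — off by 7.50°.

K = (0.00, 0.00) ✓; KA at -26.80° ✓; |KA| = 14.60 ✓; ∠KAZ = 61.40° ✓; |AZ| = 11.30 ✓; ∠AZS = 70.10° ✓; |ZS| = 27.00 ✓; ∠ZSB = 122.4° ✓; |SB| = 10.80 ✓; ∠SBF = 56.30° ✓; |BF| = 15.20 ✓; ∠BFD = 102.3° ✓; |FD| = 18.70 ✓; ∠(FD, DN) = 82.50° ✗; |DN| = 27.00 ✓.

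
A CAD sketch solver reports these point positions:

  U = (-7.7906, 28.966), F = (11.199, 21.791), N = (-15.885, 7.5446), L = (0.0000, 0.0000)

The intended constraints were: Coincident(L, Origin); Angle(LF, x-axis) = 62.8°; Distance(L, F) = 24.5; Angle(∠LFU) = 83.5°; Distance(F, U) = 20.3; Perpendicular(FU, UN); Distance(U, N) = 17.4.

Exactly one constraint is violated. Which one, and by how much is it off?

Distance(U, N) = 17.4 — off by 5.50.

L = (0.00, 0.00) ✓; LF at 62.80° ✓; |LF| = 24.50 ✓; ∠LFU = 83.50° ✓; |FU| = 20.30 ✓; ∠(FU, UN) = 90.00° ✓; |UN| = 22.90 ✗.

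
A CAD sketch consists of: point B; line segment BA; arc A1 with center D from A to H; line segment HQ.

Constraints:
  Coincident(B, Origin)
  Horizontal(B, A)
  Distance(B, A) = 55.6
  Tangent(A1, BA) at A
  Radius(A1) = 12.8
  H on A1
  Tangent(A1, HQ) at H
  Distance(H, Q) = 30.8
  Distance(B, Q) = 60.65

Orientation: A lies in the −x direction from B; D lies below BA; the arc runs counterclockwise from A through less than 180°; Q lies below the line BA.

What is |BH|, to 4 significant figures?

68.15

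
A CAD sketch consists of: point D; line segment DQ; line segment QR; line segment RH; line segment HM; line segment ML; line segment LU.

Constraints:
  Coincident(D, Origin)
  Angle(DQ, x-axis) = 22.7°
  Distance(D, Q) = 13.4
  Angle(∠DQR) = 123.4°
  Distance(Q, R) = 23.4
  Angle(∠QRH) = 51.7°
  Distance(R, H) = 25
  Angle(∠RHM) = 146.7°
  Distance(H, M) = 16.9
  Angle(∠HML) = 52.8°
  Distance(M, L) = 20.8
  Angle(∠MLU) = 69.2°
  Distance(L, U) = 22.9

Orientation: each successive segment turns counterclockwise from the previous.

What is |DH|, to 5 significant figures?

17.454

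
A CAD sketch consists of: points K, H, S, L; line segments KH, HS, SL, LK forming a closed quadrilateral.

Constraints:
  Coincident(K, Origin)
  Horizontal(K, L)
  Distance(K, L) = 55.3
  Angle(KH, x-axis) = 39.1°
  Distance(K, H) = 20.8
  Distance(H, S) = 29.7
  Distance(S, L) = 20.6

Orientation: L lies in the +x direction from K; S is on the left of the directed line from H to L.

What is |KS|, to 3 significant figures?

48.9

Checks: |HS| = 29.70 ✓; |SL| = 20.60 ✓.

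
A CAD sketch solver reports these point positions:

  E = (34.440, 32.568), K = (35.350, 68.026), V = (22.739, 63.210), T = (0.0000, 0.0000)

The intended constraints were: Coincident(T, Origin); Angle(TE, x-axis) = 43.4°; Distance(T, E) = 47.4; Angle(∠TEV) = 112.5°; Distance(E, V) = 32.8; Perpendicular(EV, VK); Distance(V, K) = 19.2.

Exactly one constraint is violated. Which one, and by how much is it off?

Distance(V, K) = 19.2 — off by 5.70.

T = (0.00, 0.00) ✓; TE at 43.40° ✓; |TE| = 47.40 ✓; ∠TEV = 112.5° ✓; |EV| = 32.80 ✓; ∠(EV, VK) = 90.00° ✓; |VK| = 13.50 ✗.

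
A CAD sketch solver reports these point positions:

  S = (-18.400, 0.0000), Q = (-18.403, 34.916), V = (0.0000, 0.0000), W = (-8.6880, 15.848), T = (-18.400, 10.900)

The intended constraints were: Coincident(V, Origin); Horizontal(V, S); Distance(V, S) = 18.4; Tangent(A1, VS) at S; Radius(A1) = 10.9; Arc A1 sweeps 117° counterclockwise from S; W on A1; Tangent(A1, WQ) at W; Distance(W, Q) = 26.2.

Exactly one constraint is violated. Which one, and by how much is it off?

Distance(W, Q) = 26.2 — off by 4.80.

V = (0.00, 0.00) ✓; V.y = 0.00, S.y = 0.00 ✓; |VS| = 18.40 ✓; ∠(TS, SV) = 90.00° ✓; |TS| = 10.90 ✓; bearing(T→W) − bearing(T→S) = 117.0° ✓; |TW| = 10.90 ✓; ∠(TW, WQ) = 90.00° ✓; |WQ| = 21.40 ✗.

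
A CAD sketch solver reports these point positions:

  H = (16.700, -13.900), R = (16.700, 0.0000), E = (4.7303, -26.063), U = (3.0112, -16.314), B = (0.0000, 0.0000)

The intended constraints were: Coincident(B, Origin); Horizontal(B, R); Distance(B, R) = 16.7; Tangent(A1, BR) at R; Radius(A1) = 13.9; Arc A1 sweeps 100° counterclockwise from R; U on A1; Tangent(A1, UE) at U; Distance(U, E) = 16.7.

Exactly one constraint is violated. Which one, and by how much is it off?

Distance(U, E) = 16.7 — off by 6.80.

B = (0.00, 0.00) ✓; B.y = 0.00, R.y = 0.00 ✓; |BR| = 16.70 ✓; ∠(HR, RB) = 90.00° ✓; |HR| = 13.90 ✓; bearing(H→U) − bearing(H→R) = 100.0° ✓; |HU| = 13.90 ✓; ∠(HU, UE) = 90.00° ✓; |UE| = 9.899 ✗.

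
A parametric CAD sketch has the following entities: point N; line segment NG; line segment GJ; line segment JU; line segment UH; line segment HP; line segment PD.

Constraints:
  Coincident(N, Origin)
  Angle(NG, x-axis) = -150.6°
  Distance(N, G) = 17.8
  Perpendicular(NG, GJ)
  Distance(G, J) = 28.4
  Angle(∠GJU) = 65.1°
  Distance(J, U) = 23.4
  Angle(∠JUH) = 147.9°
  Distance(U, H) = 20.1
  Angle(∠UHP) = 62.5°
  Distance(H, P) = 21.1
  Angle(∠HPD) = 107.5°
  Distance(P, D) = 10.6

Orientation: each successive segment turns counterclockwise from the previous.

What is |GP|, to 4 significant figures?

11.17

N is at the origin; NG runs at -150.6° with length 17.8, so G = (-15.51, -8.738). NG ⟂ GJ, so GJ runs at -60.60°; with |GJ| = 28.4, J = (-1.566, -33.48). ∠GJU = 65.1° gives JU at 54.30° from the x-axis; with |JU| = 23.4, U = (12.09, -14.48). ∠JUH = 147.9° gives UH at 86.40° from the x-axis; with |UH| = 20.1, H = (13.35, 5.583). ∠UHP = 62.5° gives HP at -156.1° from the x-axis; with |HP| = 21.1, P = (-5.940, -2.966). Then |GP| = |P − G| = 11.17.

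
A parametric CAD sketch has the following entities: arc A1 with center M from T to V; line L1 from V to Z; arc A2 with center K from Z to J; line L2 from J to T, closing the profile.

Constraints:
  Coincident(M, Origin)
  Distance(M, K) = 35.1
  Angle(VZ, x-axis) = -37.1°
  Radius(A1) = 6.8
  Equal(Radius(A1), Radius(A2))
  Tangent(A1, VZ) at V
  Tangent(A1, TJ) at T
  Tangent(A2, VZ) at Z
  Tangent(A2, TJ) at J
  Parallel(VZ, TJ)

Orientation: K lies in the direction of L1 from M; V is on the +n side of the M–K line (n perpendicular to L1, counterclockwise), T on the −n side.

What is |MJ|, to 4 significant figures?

35.75

The slot axis is L1's direction at -37.1°, so u = (cos -37.1°, sin -37.1°) = (0.7976, -0.6032) and n = (−sin -37.1°, cos -37.1°) = (0.6032, 0.7976). M is at the origin and K lies 35.1 along u from M, so K = 35.1·u = (28.00, -21.17). Tangency of A1 to both parallel lines with radius 6.8 puts V and T at M ± 6.8·n: V = (4.102, 5.424), T = (-4.102, -5.424). Equal radii place Z and J the same way about K: Z = K + 6.8·n = (32.10, -15.75), J = K − 6.8·n = (23.89, -26.60). Then |MJ| = |J − M| = 35.75.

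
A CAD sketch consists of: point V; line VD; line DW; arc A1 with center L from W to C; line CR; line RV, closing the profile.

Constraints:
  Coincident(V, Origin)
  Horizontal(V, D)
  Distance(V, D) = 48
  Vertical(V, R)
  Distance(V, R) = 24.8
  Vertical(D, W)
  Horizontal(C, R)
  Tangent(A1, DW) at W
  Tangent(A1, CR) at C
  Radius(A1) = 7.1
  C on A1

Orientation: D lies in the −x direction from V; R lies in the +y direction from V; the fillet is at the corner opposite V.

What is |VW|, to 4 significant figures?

51.16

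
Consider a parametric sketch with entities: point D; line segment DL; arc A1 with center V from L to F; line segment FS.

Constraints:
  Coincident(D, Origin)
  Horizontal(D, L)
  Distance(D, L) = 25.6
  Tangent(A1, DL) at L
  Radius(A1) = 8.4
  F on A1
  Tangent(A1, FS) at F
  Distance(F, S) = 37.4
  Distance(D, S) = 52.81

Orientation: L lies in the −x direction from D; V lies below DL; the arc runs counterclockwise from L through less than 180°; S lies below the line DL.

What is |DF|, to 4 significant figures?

35.33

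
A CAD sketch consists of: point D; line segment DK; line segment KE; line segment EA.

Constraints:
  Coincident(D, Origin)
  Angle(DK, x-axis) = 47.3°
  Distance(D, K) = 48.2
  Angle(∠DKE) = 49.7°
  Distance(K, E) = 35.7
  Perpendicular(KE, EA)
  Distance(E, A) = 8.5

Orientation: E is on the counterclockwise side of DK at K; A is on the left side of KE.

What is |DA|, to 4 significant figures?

28.62

∠DKE = 49.7°, so KE runs at 47.3° + (180° − 49.7°) = 177.6° from the x-axis; with |KE| = 35.7, E = K + 35.7·(cos 177.6°, sin 177.6°) = (-2.981, 36.92). KE is perpendicular to EA; with |EA| = 8.5 on the left of KE, A = E + 8.5·(-0.04188, -0.9991) = (-3.337, 28.43). Then |DA| = |A − D| = 28.62.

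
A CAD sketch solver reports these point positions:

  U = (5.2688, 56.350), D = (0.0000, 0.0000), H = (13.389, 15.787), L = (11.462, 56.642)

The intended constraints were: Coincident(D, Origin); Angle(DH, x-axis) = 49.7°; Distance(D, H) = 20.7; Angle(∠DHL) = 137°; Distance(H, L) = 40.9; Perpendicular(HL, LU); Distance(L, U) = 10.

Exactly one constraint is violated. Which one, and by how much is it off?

Distance(L, U) = 10 — off by 3.80.

D = (0.00, 0.00) ✓; DH at 49.70° ✓; |DH| = 20.70 ✓; ∠DHL = 137.0° ✓; |HL| = 40.90 ✓; ∠(HL, LU) = 90.00° ✓; |LU| = 6.200 ✗.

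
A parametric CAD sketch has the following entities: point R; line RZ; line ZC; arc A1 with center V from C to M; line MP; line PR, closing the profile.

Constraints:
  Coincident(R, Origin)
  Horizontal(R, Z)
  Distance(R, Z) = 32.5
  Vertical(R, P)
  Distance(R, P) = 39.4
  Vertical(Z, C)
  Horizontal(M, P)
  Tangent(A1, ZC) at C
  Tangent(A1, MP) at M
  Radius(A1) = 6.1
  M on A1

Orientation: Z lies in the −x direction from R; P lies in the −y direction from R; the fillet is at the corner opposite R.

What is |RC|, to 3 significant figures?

46.5

R is at the origin; R and Z share the same y with |RZ| = 32.5 and Z on the −x side, so Z = (-32.5, 0.00). R and P share the same x with |RP| = 39.4 and P on the −y side, so P = (0.00, -39.4). The virtual corner opposite R is at (-32.5, -39.4). Since A1 is tangent to ZC there, VC ⟂ ZC and since A1 is tangent to MP there, VM ⟂ MP, with radius 6.1, so the center V sits 6.1 in from both sides at V = (-26.4, -33.3). That places the tangent points at C = (-32.5, -33.3) on ZC and M = (-26.4, -39.4) on MP. Then |RC| = |C − R| = 46.5.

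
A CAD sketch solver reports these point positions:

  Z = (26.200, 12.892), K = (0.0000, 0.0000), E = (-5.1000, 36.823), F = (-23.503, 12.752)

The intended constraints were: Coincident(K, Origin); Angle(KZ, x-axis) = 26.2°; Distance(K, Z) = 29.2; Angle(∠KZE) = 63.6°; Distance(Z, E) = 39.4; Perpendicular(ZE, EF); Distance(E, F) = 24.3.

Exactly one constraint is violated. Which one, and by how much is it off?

Distance(E, F) = 24.3 — off by 6.00.

K = (0.00, 0.00) ✓; KZ at 26.20° ✓; |KZ| = 29.20 ✓; ∠KZE = 63.60° ✓; |ZE| = 39.40 ✓; ∠(ZE, EF) = 90.00° ✓; |EF| = 30.30 ✗.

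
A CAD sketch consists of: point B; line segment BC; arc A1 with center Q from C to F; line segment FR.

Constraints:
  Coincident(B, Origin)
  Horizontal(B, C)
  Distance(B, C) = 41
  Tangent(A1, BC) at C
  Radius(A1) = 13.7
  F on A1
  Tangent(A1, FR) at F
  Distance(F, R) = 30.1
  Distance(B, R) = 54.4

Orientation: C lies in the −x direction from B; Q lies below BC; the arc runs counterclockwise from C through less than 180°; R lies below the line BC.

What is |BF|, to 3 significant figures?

56.0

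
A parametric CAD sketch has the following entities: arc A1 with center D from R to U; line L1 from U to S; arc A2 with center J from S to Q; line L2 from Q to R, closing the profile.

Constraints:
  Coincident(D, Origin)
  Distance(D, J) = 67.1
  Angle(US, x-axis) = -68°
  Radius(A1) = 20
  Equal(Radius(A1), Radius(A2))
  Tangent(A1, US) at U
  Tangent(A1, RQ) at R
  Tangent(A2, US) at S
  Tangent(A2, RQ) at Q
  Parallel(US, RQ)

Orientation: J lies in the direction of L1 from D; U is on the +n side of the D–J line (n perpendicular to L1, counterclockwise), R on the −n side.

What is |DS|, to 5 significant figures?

70.017

The slot axis is L1's direction at -68.0°, so u = (cos -68.0°, sin -68.0°) = (0.37461, -0.92718) and n = (−sin -68.0°, cos -68.0°) = (0.92718, 0.37461). D is at the origin and J lies 67.1 along u from D, so J = 67.1·u = (25.136, -62.214). Tangency of A1 to both parallel lines with radius 20.0 puts U and R at D ± 20.0·n: U = (18.544, 7.4921), R = (-18.544, -7.4921). Equal radii place S and Q the same way about J: S = J + 20.0·n = (43.680, -54.722), Q = J − 20.0·n = (6.5924, -69.706). Then |DS| = |S − D| = 70.017.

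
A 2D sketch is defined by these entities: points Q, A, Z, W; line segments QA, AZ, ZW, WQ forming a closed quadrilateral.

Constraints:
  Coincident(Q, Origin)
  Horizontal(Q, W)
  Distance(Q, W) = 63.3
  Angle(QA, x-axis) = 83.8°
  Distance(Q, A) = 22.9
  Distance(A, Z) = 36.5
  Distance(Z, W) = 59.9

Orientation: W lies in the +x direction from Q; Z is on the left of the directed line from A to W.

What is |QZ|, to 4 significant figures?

56.21

Q is at the origin; QW is horizontal with |QW| = 63.3 and W in +x, so W = (63.3, 0). QA runs at 83.8° with |QA| = 22.9, so A = (2.473, 22.77). Z is determined by |AZ| = 36.5 and |ZW| = 59.9 together: it lies at the intersection of circle(A, 36.5) and circle(W, 59.9). With |AW| = 64.95, the foot of the radical line on AW is 15.11 from A and the perpendicular offset is √(36.5² − 15.11²) = 33.23. Taking the left-of-AW solution: Z = (28.27, 48.59).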